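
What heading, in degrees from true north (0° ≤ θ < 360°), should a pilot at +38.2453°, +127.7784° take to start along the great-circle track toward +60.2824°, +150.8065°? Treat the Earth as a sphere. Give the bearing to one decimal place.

Δλ = 150.8065 − 127.7784 = 23.0281°.
θ = atan2( sin Δλ · cos φ₂ , cos φ₁ · sin φ₂ − sin φ₁ · cos φ₂ · cos Δλ )
  = atan2(0.19392, 0.39966) = 25.883° → normalised to [0°, 360°): 25.883°.

25.9°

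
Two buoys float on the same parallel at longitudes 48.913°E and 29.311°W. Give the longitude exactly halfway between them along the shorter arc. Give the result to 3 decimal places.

9.801°E

Signed shortest Δλ from +48.913° to -29.311° is -78.224°.
Midpoint longitude = +48.913° + (-78.224°)/2 = +48.913° − 39.112° = +9.801°.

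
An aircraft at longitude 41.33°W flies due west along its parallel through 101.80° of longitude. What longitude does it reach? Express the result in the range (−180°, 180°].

143.13°W

Start at -41.33°; shift −101.80° → -143.13°.
-143.13° already lies in (−180°, 180°].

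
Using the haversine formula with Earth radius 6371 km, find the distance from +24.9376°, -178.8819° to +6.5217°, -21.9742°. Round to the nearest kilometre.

Δλ = -21.9742 − -178.8819 = 156.9077°.
Δφ = 6.5217 − 24.9376 = -18.4159°.
a = sin²(Δφ/2) + cos φ₁ · cos φ₂ · sin²(Δλ/2) = 0.890413.
c = 2·atan2(√a, √(1−a)) = 2.46678 rad → d = 6371·c ≈ 15715.87 km.

15716 km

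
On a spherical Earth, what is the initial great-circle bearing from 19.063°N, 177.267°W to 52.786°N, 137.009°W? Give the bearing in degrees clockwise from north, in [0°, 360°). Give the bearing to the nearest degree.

Δλ = -137.009 − -177.267 = 40.258°.
θ = atan2( sin Δλ · cos φ₂ , cos φ₁ · sin φ₂ − sin φ₁ · cos φ₂ · cos Δλ )
  = atan2(0.39084, 0.60196) = 32.994° → normalised to [0°, 360°): 32.994°.

33°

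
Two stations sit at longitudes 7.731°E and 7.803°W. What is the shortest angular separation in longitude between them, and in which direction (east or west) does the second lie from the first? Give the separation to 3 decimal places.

Raw difference: -7.803 − 7.731 = -15.534°.
Normalise into (−180°, 180°]: -15.534° stays -15.534°.
Negative ⇒ the second point lies to the west; separation 15.534°.

15.534° west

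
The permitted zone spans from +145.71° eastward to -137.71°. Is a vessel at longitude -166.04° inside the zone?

Band width going east from +145.71° to -137.71°: ((-137.71 − 145.71) mod 360) = 76.58°.
Offset of -166.04° east of the west edge: ((-166.04 − 145.71) mod 360) = 48.25°.
48.25° ≤ 76.58° ⇒ inside.

Yes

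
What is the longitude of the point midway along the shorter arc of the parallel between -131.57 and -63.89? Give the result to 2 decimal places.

-97.73°

Signed shortest Δλ from -131.57° to -63.89° is +67.68°.
Midpoint longitude = -131.57° + (+67.68°)/2 = -131.57° + 33.84° = -97.73°.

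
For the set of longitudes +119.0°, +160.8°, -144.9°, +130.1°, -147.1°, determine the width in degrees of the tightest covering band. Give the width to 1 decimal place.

96.1°

Sort the longitudes: -147.1°, -144.9°, +119.0°, +130.1°, +160.8°.
Eastward gaps between consecutive values (wrapping around): 2.2°, 263.9°, 11.1°, 30.7°, 52.1°.
Largest gap = 263.9° ⇒ minimal covering band is its complement: 360° − 263.9° = 96.1°.
Band runs from +119.0° eastward to -144.9°, crossing the antimeridian.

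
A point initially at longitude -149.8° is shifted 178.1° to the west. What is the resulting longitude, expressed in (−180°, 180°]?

+32.1°

Start at -149.8°; shift −178.1° → -327.9°.
-327.9° lies outside (−180°, 180°]; add 360° → +32.1°.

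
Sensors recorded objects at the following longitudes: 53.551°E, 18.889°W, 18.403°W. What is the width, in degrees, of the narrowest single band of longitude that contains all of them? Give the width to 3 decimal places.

Sort the longitudes: -18.889°, -18.403°, +53.551°.
Eastward gaps between consecutive values (wrapping around): 0.486°, 71.954°, 287.560°.
Largest gap = 287.560° ⇒ minimal covering band is its complement: 360° − 287.560° = 72.440°.
Band runs from -18.889° eastward to +53.551°.

72.440°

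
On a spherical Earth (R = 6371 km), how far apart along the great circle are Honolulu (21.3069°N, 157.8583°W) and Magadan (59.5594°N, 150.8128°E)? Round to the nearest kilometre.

5842 km

Δλ = 150.8128 − -157.8583 = 308.6711°; wrapped into (−180°, 180°]: -51.3289°.
Δφ = 59.5594 − 21.3069 = 38.2525°.
a = sin²(Δφ/2) + cos φ₁ · cos φ₂ · sin²(Δλ/2) = 0.195893.
c = 2·atan2(√a, √(1−a)) = 0.91699 rad → d = 6371·c ≈ 5842.13 km.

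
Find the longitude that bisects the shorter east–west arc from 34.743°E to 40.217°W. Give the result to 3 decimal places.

Signed shortest Δλ from +34.743° to -40.217° is -74.960°.
Midpoint longitude = +34.743° + (-74.960°)/2 = +34.743° − 37.480° = -2.737°.

2.737°W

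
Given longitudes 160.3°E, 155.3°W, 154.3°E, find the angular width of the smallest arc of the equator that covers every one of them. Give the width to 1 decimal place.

Sort the longitudes: -155.3°, +154.3°, +160.3°.
Eastward gaps between consecutive values (wrapping around): 309.6°, 6.0°, 44.4°.
Largest gap = 309.6° ⇒ minimal covering band is its complement: 360° − 309.6° = 50.4°.
Band runs from +154.3° eastward to -155.3°, crossing the antimeridian.

50.4°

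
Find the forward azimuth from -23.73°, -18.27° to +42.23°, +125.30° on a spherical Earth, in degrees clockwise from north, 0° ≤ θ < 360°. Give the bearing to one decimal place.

Δλ = 125.30 − -18.27 = 143.57°.
θ = atan2( sin Δλ · cos φ₂ , cos φ₁ · sin φ₂ − sin φ₁ · cos φ₂ · cos Δλ )
  = atan2(0.43971, 0.37553) = 49.501° → normalised to [0°, 360°): 49.501°.

49.5°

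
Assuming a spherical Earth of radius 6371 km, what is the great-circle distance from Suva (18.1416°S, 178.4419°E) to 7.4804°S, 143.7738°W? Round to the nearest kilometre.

Δλ = -143.7738 − 178.4419 = -322.2157°; wrapped into (−180°, 180°]: 37.7843°.
Δφ = -7.4804 − -18.1416 = 10.6612°.
a = sin²(Δφ/2) + cos φ₁ · cos φ₂ · sin²(Δλ/2) = 0.107410.
c = 2·atan2(√a, √(1−a)) = 0.66781 rad → d = 6371·c ≈ 4254.61 km.

4255 km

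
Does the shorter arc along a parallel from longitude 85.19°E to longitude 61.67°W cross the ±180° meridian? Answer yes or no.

No

Signed shortest Δλ = ((-61.67 − 85.19 + 180) mod 360) − 180 = -146.86°.
Going west by 146.86° from +85.19° reaches -61.67° without touching 180°.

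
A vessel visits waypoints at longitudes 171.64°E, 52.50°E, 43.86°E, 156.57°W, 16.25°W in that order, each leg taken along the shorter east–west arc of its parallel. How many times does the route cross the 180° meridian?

Leg 1: +171.64° → +52.50°, shortest Δλ = -119.14° (west) — does not cross 180°.
Leg 2: +52.50° → +43.86°, shortest Δλ = -8.64° (west) — does not cross 180°.
Leg 3: +43.86° → -156.57°, shortest Δλ = 159.57° (east) — crosses 180°.
Leg 4: -156.57° → -16.25°, shortest Δλ = 140.32° (east) — does not cross 180°.
Total crossings: 1.

1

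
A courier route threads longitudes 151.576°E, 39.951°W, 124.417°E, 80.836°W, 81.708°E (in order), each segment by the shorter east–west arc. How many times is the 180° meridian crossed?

Leg 1: +151.576° → -39.951°, shortest Δλ = 168.473° (east) — crosses 180°.
Leg 2: -39.951° → +124.417°, shortest Δλ = 164.368° (east) — does not cross 180°.
Leg 3: +124.417° → -80.836°, shortest Δλ = 154.747° (east) — crosses 180°.
Leg 4: -80.836° → +81.708°, shortest Δλ = 162.544° (east) — does not cross 180°.
Total crossings: 2.

2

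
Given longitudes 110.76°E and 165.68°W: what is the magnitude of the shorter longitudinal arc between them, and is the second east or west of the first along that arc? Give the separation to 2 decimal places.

83.56° east

Raw difference: -165.68 − 110.76 = -276.44°.
Normalise into (−180°, 180°]: -276.44° + 360° = 83.56°.
Positive ⇒ the second point lies to the east; separation 83.56°.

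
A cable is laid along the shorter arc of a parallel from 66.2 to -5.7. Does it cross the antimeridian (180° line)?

Signed shortest Δλ = ((-5.7 − 66.2 + 180) mod 360) − 180 = -71.9°.
Going west by 71.9° from +66.2° reaches -5.7° without touching 180°.

No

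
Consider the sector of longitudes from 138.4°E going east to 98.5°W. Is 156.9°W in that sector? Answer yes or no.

Band width going east from +138.4° to -98.5°: ((-98.5 − 138.4) mod 360) = 123.1°.
Offset of -156.9° east of the west edge: ((-156.9 − 138.4) mod 360) = 64.7°.
64.7° ≤ 123.1° ⇒ inside.

Yes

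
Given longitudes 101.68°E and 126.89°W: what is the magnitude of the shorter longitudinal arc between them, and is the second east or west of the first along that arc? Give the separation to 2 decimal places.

131.43° east

Raw difference: -126.89 − 101.68 = -228.57°.
Normalise into (−180°, 180°]: -228.57° + 360° = 131.43°.
Positive ⇒ the second point lies to the east; separation 131.43°.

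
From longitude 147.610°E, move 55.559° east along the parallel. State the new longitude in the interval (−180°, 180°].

Start at +147.610°; shift +55.559° → +203.169°.
+203.169° lies outside (−180°, 180°]; subtract 360° → -156.831°.

156.831°W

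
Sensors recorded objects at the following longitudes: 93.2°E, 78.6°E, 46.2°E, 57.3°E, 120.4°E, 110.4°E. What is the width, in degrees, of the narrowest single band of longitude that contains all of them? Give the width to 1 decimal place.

Sort the longitudes: +46.2°, +57.3°, +78.6°, +93.2°, +110.4°, +120.4°.
Eastward gaps between consecutive values (wrapping around): 11.1°, 21.3°, 14.6°, 17.2°, 10.0°, 285.8°.
Largest gap = 285.8° ⇒ minimal covering band is its complement: 360° − 285.8° = 74.2°.
Band runs from +46.2° eastward to +120.4°.

74.2°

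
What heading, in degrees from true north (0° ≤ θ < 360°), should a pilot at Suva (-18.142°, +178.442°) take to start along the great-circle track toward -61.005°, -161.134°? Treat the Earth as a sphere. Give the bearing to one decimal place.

166.2°

Δλ = -161.134 − 178.442 = -339.576°; wrapped into (−180°, 180°]: 20.424°.
θ = atan2( sin Δλ · cos φ₂ , cos φ₁ · sin φ₂ − sin φ₁ · cos φ₂ · cos Δλ )
  = atan2(0.16915, -0.68974) = 166.220° → normalised to [0°, 360°): 166.220°.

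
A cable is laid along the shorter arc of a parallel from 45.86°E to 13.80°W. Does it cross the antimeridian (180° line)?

No

Signed shortest Δλ = ((-13.80 − 45.86 + 180) mod 360) − 180 = -59.66°.
Going west by 59.66° from +45.86° reaches -13.80° without touching 180°.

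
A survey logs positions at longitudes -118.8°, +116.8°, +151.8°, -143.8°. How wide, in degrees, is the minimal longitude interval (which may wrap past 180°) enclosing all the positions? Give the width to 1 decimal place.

124.4°

Sort the longitudes: -143.8°, -118.8°, +116.8°, +151.8°.
Eastward gaps between consecutive values (wrapping around): 25.0°, 235.6°, 35.0°, 64.4°.
Largest gap = 235.6° ⇒ minimal covering band is its complement: 360° − 235.6° = 124.4°.
Band runs from +116.8° eastward to -118.8°, crossing the antimeridian.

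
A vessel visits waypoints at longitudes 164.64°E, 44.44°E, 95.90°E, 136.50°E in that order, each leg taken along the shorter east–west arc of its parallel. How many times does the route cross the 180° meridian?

Leg 1: +164.64° → +44.44°, shortest Δλ = -120.2° (west) — does not cross 180°.
Leg 2: +44.44° → +95.90°, shortest Δλ = 51.46° (east) — does not cross 180°.
Leg 3: +95.90° → +136.50°, shortest Δλ = 40.6° (east) — does not cross 180°.
Total crossings: 0.

0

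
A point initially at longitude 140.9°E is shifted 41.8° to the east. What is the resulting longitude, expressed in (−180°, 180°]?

Start at +140.9°; shift +41.8° → +182.7°.
+182.7° lies outside (−180°, 180°]; subtract 360° → -177.3°.

177.3°W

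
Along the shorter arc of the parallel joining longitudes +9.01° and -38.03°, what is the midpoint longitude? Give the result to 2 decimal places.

Signed shortest Δλ from +9.01° to -38.03° is -47.04°.
Midpoint longitude = +9.01° + (-47.04°)/2 = +9.01° − 23.52° = -14.51°.

-14.51°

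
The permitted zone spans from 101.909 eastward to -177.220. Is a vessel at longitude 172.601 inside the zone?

Yes

Band width going east from +101.909° to -177.220°: ((-177.220 − 101.909) mod 360) = 80.871°.
Offset of +172.601° east of the west edge: ((172.601 − 101.909) mod 360) = 70.692°.
70.692° ≤ 80.871° ⇒ inside.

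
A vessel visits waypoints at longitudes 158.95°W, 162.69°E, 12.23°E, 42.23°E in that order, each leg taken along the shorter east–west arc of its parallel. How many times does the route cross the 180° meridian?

1

Leg 1: -158.95° → +162.69°, shortest Δλ = -38.36° (west) — crosses 180°.
Leg 2: +162.69° → +12.23°, shortest Δλ = -150.46° (west) — does not cross 180°.
Leg 3: +12.23° → +42.23°, shortest Δλ = 30.0° (east) — does not cross 180°.
Total crossings: 1.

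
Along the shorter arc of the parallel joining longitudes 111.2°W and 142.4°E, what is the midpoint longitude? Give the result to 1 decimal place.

164.4°W

Signed shortest Δλ from -111.2° to +142.4° is -106.4°.
Midpoint longitude = -111.2° + (-106.4°)/2 = -111.2° − 53.2° = -164.4°.
(The naïve average (-111.2 + +142.4)/2 = 15.6° is on the wrong side of the globe.)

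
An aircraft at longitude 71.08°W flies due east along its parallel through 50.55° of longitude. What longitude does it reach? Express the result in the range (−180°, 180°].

20.53°W

Start at -71.08°; shift +50.55° → -20.53°.
-20.53° already lies in (−180°, 180°].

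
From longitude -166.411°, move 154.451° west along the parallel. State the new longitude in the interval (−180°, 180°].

Start at -166.411°; shift −154.451° → -320.862°.
-320.862° lies outside (−180°, 180°]; add 360° → +39.138°.

+39.138°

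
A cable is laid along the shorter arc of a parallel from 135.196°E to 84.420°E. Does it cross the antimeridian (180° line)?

Signed shortest Δλ = ((84.420 − 135.196 + 180) mod 360) − 180 = -50.776°.
Going west by 50.776° from +135.196° reaches +84.420° without touching 180°.

No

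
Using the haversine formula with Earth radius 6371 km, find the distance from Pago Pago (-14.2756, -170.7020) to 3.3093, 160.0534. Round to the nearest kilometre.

Δλ = 160.0534 − -170.7020 = 330.7554°; wrapped into (−180°, 180°]: -29.2446°.
Δφ = 3.3093 − -14.2756 = 17.5849°.
a = sin²(Δφ/2) + cos φ₁ · cos φ₂ · sin²(Δλ/2) = 0.085023.
c = 2·atan2(√a, √(1−a)) = 0.59177 rad → d = 6371·c ≈ 3770.17 km.

3770 km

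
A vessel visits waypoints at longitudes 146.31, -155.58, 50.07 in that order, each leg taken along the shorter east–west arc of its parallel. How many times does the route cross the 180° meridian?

Leg 1: +146.31° → -155.58°, shortest Δλ = 58.11° (east) — crosses 180°.
Leg 2: -155.58° → +50.07°, shortest Δλ = -154.35° (west) — crosses 180°.
Total crossings: 2.

2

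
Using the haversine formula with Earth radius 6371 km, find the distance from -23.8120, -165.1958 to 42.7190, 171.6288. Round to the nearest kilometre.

7770 km

Δλ = 171.6288 − -165.1958 = 336.8246°; wrapped into (−180°, 180°]: -23.1754°.
Δφ = 42.7190 − -23.8120 = 66.5310°.
a = sin²(Δφ/2) + cos φ₁ · cos φ₂ · sin²(Δλ/2) = 0.327993.
c = 2·atan2(√a, √(1−a)) = 1.21961 rad → d = 6371·c ≈ 7770.13 km.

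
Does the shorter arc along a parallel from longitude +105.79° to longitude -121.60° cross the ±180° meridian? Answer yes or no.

Yes

Naïve |-121.60 − 105.79| = 227.39° > 180°, so the shorter arc goes the other way round — across 180°.
Signed shortest Δλ = ((-121.60 − 105.79 + 180) mod 360) − 180 = 132.61°.
Going east by 132.61° from +105.79° passes through 180° before reaching -121.60°.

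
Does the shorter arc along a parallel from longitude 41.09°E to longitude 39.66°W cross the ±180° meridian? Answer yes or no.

No

Signed shortest Δλ = ((-39.66 − 41.09 + 180) mod 360) − 180 = -80.75°.
Going west by 80.75° from +41.09° reaches -39.66° without touching 180°.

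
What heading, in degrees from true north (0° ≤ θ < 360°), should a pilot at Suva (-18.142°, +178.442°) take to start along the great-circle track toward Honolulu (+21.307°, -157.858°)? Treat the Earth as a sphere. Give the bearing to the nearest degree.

Δλ = -157.858 − 178.442 = -336.300°; wrapped into (−180°, 180°]: 23.700°.
θ = atan2( sin Δλ · cos φ₂ , cos φ₁ · sin φ₂ − sin φ₁ · cos φ₂ · cos Δλ )
  = atan2(0.37447, 0.61093) = 31.507° → normalised to [0°, 360°): 31.507°.

32°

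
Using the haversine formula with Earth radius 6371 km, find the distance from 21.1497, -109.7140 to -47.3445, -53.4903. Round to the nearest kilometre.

Δλ = -53.4903 − -109.7140 = 56.2237°.
Δφ = -47.3445 − 21.1497 = -68.4942°.
a = sin²(Δφ/2) + cos φ₁ · cos φ₂ · sin²(Δλ/2) = 0.457010.
c = 2·atan2(√a, √(1−a)) = 1.48471 rad → d = 6371·c ≈ 9459.08 km.

9459 km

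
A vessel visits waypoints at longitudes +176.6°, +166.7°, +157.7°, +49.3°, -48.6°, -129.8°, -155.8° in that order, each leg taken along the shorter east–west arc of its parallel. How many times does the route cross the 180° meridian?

Leg 1: +176.6° → +166.7°, shortest Δλ = -9.9° (west) — does not cross 180°.
Leg 2: +166.7° → +157.7°, shortest Δλ = -9.0° (west) — does not cross 180°.
Leg 3: +157.7° → +49.3°, shortest Δλ = -108.4° (west) — does not cross 180°.
Leg 4: +49.3° → -48.6°, shortest Δλ = -97.9° (west) — does not cross 180°.
Leg 5: -48.6° → -129.8°, shortest Δλ = -81.2° (west) — does not cross 180°.
Leg 6: -129.8° → -155.8°, shortest Δλ = -26.0° (west) — does not cross 180°.
Total crossings: 0.

0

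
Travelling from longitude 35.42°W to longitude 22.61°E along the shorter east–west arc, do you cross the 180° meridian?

No

Signed shortest Δλ = ((22.61 − -35.42 + 180) mod 360) − 180 = 58.03°.
Going east by 58.03° from -35.42° reaches +22.61° without touching 180°.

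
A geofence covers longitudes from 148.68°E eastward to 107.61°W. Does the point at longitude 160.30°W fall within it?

Band width going east from +148.68° to -107.61°: ((-107.61 − 148.68) mod 360) = 103.71°.
Offset of -160.30° east of the west edge: ((-160.30 − 148.68) mod 360) = 51.02°.
51.02° ≤ 103.71° ⇒ inside.

Yes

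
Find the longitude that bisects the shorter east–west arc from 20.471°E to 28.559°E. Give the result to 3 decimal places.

Signed shortest Δλ from +20.471° to +28.559° is +8.088°.
Midpoint longitude = +20.471° + (+8.088°)/2 = +20.471° + 4.044° = +24.515°.

24.515°E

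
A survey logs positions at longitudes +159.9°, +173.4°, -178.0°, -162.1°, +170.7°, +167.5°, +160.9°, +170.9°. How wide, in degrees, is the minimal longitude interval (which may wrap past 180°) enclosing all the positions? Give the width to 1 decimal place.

38.0°

Sort the longitudes: -178.0°, -162.1°, +159.9°, +160.9°, +167.5°, +170.7°, +170.9°, +173.4°.
Eastward gaps between consecutive values (wrapping around): 15.9°, 322.0°, 1.0°, 6.6°, 3.2°, 0.2°, 2.5°, 8.6°.
Largest gap = 322.0° ⇒ minimal covering band is its complement: 360° − 322.0° = 38.0°.
Band runs from +159.9° eastward to -162.1°, crossing the antimeridian.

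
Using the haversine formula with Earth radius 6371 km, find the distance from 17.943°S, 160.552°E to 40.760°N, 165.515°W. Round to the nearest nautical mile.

Δλ = -165.515 − 160.552 = -326.067°; wrapped into (−180°, 180°]: 33.933°.
Δφ = 40.760 − -17.943 = 58.703°.
a = sin²(Δφ/2) + cos φ₁ · cos φ₂ · sin²(Δλ/2) = 0.301626.
c = 2·atan2(√a, √(1−a)) = 1.16283 rad → d = 6371·c ≈ 7408.36 km ≈ 4000.19 nmi.

4000 nmi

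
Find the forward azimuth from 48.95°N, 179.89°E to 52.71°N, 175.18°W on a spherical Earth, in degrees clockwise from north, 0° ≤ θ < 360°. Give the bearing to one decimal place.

37.7°

Δλ = -175.18 − 179.89 = -355.07°; wrapped into (−180°, 180°]: 4.93°.
θ = atan2( sin Δλ · cos φ₂ , cos φ₁ · sin φ₂ − sin φ₁ · cos φ₂ · cos Δλ )
  = atan2(0.05207, 0.06727) = 37.740° → normalised to [0°, 360°): 37.740°.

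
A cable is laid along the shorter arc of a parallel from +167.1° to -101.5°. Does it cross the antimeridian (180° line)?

Yes

Naïve |-101.5 − 167.1| = 268.6° > 180°, so the shorter arc goes the other way round — across 180°.
Signed shortest Δλ = ((-101.5 − 167.1 + 180) mod 360) − 180 = 91.4°.
Going east by 91.4° from +167.1° passes through 180° before reaching -101.5°.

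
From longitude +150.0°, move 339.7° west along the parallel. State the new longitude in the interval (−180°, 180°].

+170.3°

Start at +150.0°; shift −339.7° → -189.7°.
-189.7° lies outside (−180°, 180°]; add 360° → +170.3°.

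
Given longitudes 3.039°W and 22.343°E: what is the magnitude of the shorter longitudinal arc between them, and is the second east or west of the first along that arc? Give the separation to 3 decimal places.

25.382° east

Raw difference: 22.343 − -3.039 = 25.382°.
Normalise into (−180°, 180°]: 25.382° stays 25.382°.
Positive ⇒ the second point lies to the east; separation 25.382°.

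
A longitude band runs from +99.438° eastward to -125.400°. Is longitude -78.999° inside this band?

Band width going east from +99.438° to -125.400°: ((-125.400 − 99.438) mod 360) = 135.162°.
Offset of -78.999° east of the west edge: ((-78.999 − 99.438) mod 360) = 181.563°.
181.563° > 135.162° ⇒ outside.

No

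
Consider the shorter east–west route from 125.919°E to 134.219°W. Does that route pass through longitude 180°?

Naïve |-134.219 − 125.919| = 260.138° > 180°, so the shorter arc goes the other way round — across 180°.
Signed shortest Δλ = ((-134.219 − 125.919 + 180) mod 360) − 180 = 99.862°.
Going east by 99.862° from +125.919° passes through 180° before reaching -134.219°.

Yes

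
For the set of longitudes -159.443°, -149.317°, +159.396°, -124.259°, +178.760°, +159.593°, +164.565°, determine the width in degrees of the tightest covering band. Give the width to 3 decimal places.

Sort the longitudes: -159.443°, -149.317°, -124.259°, +159.396°, +159.593°, +164.565°, +178.760°.
Eastward gaps between consecutive values (wrapping around): 10.126°, 25.058°, 283.655°, 0.197°, 4.972°, 14.195°, 21.797°.
Largest gap = 283.655° ⇒ minimal covering band is its complement: 360° − 283.655° = 76.345°.
Band runs from +159.396° eastward to -124.259°, crossing the antimeridian.

76.345°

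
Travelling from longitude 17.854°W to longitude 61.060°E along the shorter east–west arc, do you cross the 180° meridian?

No

Signed shortest Δλ = ((61.060 − -17.854 + 180) mod 360) − 180 = 78.914°.
Going east by 78.914° from -17.854° reaches +61.060° without touching 180°.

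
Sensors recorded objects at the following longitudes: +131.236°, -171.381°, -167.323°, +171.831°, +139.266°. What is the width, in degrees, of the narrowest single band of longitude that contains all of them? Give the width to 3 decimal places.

61.441°

Sort the longitudes: -171.381°, -167.323°, +131.236°, +139.266°, +171.831°.
Eastward gaps between consecutive values (wrapping around): 4.058°, 298.559°, 8.030°, 32.565°, 16.788°.
Largest gap = 298.559° ⇒ minimal covering band is its complement: 360° − 298.559° = 61.441°.
Band runs from +131.236° eastward to -167.323°, crossing the antimeridian.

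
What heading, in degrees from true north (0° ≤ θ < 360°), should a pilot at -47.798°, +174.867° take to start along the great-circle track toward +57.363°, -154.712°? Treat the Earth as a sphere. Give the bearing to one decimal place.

16.7°

Δλ = -154.712 − 174.867 = -329.579°; wrapped into (−180°, 180°]: 30.421°.
θ = atan2( sin Δλ · cos φ₂ , cos φ₁ · sin φ₂ − sin φ₁ · cos φ₂ · cos Δλ )
  = atan2(0.27308, 0.91019) = 16.701° → normalised to [0°, 360°): 16.701°.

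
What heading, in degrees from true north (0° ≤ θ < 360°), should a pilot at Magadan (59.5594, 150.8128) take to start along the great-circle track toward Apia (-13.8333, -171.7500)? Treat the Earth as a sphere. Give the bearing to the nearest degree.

Δλ = -171.7500 − 150.8128 = -322.5628°; wrapped into (−180°, 180°]: 37.4372°.
θ = atan2( sin Δλ · cos φ₂ , cos φ₁ · sin φ₂ − sin φ₁ · cos φ₂ · cos Δλ )
  = atan2(0.59026, -0.78585) = 143.089° → normalised to [0°, 360°): 143.089°.

143°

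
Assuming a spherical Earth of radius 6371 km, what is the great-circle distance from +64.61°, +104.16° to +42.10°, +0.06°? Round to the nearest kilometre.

6462 km

Δλ = 0.06 − 104.16 = -104.10°.
Δφ = 42.10 − 64.61 = -22.51°.
a = sin²(Δφ/2) + cos φ₁ · cos φ₂ · sin²(Δλ/2) = 0.235917.
c = 2·atan2(√a, √(1−a)) = 1.01436 rad → d = 6371·c ≈ 6462.47 km.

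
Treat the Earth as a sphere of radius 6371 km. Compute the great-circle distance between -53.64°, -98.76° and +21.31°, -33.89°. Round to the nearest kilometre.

Δλ = -33.89 − -98.76 = 64.87°.
Δφ = 21.31 − -53.64 = 74.95°.
a = sin²(Δφ/2) + cos φ₁ · cos φ₂ · sin²(Δλ/2) = 0.529052.
c = 2·atan2(√a, √(1−a)) = 1.62893 rad → d = 6371·c ≈ 10377.93 km.

10378 km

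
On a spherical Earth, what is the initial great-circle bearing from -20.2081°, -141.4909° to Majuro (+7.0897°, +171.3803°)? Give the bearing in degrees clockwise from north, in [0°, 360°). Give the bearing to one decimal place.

295.6°

Δλ = 171.3803 − -141.4909 = 312.8712°; wrapped into (−180°, 180°]: -47.1288°.
θ = atan2( sin Δλ · cos φ₂ , cos φ₁ · sin φ₂ − sin φ₁ · cos φ₂ · cos Δλ )
  = atan2(-0.72728, 0.34904) = -64.362° → normalised to [0°, 360°): 295.638°.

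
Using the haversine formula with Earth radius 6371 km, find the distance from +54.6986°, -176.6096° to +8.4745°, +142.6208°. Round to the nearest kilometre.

Δλ = 142.6208 − -176.6096 = 319.2304°; wrapped into (−180°, 180°]: -40.7696°.
Δφ = 8.4745 − 54.6986 = -46.2241°.
a = sin²(Δφ/2) + cos φ₁ · cos φ₂ · sin²(Δλ/2) = 0.223428.
c = 2·atan2(√a, √(1−a)) = 0.98466 rad → d = 6371·c ≈ 6273.29 km.

6273 km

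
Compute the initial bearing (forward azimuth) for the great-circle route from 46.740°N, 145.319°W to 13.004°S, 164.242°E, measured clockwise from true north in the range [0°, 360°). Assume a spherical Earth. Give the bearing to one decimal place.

Δλ = 164.242 − -145.319 = 309.561°; wrapped into (−180°, 180°]: -50.439°.
θ = atan2( sin Δλ · cos φ₂ , cos φ₁ · sin φ₂ − sin φ₁ · cos φ₂ · cos Δλ )
  = atan2(-0.75118, -0.60614) = -128.901° → normalised to [0°, 360°): 231.099°.

231.1°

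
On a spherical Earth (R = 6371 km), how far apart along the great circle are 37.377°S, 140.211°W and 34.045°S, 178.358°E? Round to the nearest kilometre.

Δλ = 178.358 − -140.211 = 318.569°; wrapped into (−180°, 180°]: -41.431°.
Δφ = -34.045 − -37.377 = 3.332°.
a = sin²(Δφ/2) + cos φ₁ · cos φ₂ · sin²(Δλ/2) = 0.083233.
c = 2·atan2(√a, √(1−a)) = 0.58532 rad → d = 6371·c ≈ 3729.09 km.

3729 km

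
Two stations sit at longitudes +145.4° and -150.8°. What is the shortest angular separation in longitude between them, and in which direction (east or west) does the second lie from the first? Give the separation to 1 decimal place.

63.8° east

Raw difference: -150.8 − 145.4 = -296.2°.
Normalise into (−180°, 180°]: -296.2° + 360° = 63.8°.
Positive ⇒ the second point lies to the east; separation 63.8°.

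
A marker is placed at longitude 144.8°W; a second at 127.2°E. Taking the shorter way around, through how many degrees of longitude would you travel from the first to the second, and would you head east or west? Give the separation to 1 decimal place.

88.0° west

Raw difference: 127.2 − -144.8 = 272.0°.
Normalise into (−180°, 180°]: 272.0° − 360° = -88.0°.
Negative ⇒ the second point lies to the west; separation 88.0°.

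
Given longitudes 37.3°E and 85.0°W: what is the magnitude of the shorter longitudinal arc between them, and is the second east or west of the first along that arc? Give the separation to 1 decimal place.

Raw difference: -85.0 − 37.3 = -122.3°.
Normalise into (−180°, 180°]: -122.3° stays -122.3°.
Negative ⇒ the second point lies to the west; separation 122.3°.

122.3° west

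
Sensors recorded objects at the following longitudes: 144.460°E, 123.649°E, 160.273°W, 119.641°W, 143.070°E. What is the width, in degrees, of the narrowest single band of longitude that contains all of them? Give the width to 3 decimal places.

Sort the longitudes: -160.273°, -119.641°, +123.649°, +143.070°, +144.460°.
Eastward gaps between consecutive values (wrapping around): 40.632°, 243.290°, 19.421°, 1.390°, 55.267°.
Largest gap = 243.290° ⇒ minimal covering band is its complement: 360° − 243.290° = 116.710°.
Band runs from +123.649° eastward to -119.641°, crossing the antimeridian.

116.710°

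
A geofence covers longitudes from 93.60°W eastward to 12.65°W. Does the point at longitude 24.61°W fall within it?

Yes

Band width going east from -93.60° to -12.65°: ((-12.65 − -93.60) mod 360) = 80.95°.
Offset of -24.61° east of the west edge: ((-24.61 − -93.60) mod 360) = 68.99°.
68.99° ≤ 80.95° ⇒ inside.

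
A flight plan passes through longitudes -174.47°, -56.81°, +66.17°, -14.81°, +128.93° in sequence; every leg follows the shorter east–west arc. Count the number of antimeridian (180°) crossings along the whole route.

Leg 1: -174.47° → -56.81°, shortest Δλ = 117.66° (east) — does not cross 180°.
Leg 2: -56.81° → +66.17°, shortest Δλ = 122.98° (east) — does not cross 180°.
Leg 3: +66.17° → -14.81°, shortest Δλ = -80.98° (west) — does not cross 180°.
Leg 4: -14.81° → +128.93°, shortest Δλ = 143.74° (east) — does not cross 180°.
Total crossings: 0.

0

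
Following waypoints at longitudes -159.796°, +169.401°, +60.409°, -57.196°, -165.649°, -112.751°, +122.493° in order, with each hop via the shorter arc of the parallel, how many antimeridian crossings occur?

Leg 1: -159.796° → +169.401°, shortest Δλ = -30.803° (west) — crosses 180°.
Leg 2: +169.401° → +60.409°, shortest Δλ = -108.992° (west) — does not cross 180°.
Leg 3: +60.409° → -57.196°, shortest Δλ = -117.605° (west) — does not cross 180°.
Leg 4: -57.196° → -165.649°, shortest Δλ = -108.453° (west) — does not cross 180°.
Leg 5: -165.649° → -112.751°, shortest Δλ = 52.898° (east) — does not cross 180°.
Leg 6: -112.751° → +122.493°, shortest Δλ = -124.756° (west) — crosses 180°.
Total crossings: 2.

2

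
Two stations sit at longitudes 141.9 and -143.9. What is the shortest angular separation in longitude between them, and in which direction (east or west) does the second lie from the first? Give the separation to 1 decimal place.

Raw difference: -143.9 − 141.9 = -285.8°.
Normalise into (−180°, 180°]: -285.8° + 360° = 74.2°.
Positive ⇒ the second point lies to the east; separation 74.2°.

74.2° east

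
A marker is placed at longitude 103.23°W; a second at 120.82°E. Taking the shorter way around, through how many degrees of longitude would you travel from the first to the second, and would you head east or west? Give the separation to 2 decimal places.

135.95° west

Raw difference: 120.82 − -103.23 = 224.05°.
Normalise into (−180°, 180°]: 224.05° − 360° = -135.95°.
Negative ⇒ the second point lies to the west; separation 135.95°.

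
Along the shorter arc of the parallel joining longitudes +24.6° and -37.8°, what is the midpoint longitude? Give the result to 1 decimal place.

-6.6°

Signed shortest Δλ from +24.6° to -37.8° is -62.4°.
Midpoint longitude = +24.6° + (-62.4°)/2 = +24.6° − 31.2° = -6.6°.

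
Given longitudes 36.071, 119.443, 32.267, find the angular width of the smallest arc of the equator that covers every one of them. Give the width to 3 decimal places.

87.176°

Sort the longitudes: +32.267°, +36.071°, +119.443°.
Eastward gaps between consecutive values (wrapping around): 3.804°, 83.372°, 272.824°.
Largest gap = 272.824° ⇒ minimal covering band is its complement: 360° − 272.824° = 87.176°.
Band runs from +32.267° eastward to +119.443°.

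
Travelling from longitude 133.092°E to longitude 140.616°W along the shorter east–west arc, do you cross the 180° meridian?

Naïve |-140.616 − 133.092| = 273.708° > 180°, so the shorter arc goes the other way round — across 180°.
Signed shortest Δλ = ((-140.616 − 133.092 + 180) mod 360) − 180 = 86.292°.
Going east by 86.292° from +133.092° passes through 180° before reaching -140.616°.

Yes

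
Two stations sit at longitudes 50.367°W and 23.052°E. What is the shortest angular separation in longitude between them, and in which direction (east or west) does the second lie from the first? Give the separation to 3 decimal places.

73.419° east

Raw difference: 23.052 − -50.367 = 73.419°.
Normalise into (−180°, 180°]: 73.419° stays 73.419°.
Positive ⇒ the second point lies to the east; separation 73.419°.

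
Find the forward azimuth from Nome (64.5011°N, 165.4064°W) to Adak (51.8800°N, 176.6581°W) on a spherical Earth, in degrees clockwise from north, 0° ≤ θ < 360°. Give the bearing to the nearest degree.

Δλ = -176.6581 − -165.4064 = -11.2517°.
θ = atan2( sin Δλ · cos φ₂ , cos φ₁ · sin φ₂ − sin φ₁ · cos φ₂ · cos Δλ )
  = atan2(-0.12045, -0.20779) = -149.901° → normalised to [0°, 360°): 210.099°.

210°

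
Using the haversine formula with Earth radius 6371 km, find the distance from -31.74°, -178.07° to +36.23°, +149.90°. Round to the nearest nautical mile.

Δλ = 149.90 − -178.07 = 327.97°; wrapped into (−180°, 180°]: -32.03°.
Δφ = 36.23 − -31.74 = 67.97°.
a = sin²(Δφ/2) + cos φ₁ · cos φ₂ · sin²(Δλ/2) = 0.364670.
c = 2·atan2(√a, √(1−a)) = 1.29672 rad → d = 6371·c ≈ 8261.38 km ≈ 4460.79 nmi.

4461 nmi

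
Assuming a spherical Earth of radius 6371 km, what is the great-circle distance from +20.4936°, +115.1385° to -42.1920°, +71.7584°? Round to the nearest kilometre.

Δλ = 71.7584 − 115.1385 = -43.3801°.
Δφ = -42.1920 − 20.4936 = -62.6856°.
a = sin²(Δφ/2) + cos φ₁ · cos φ₂ · sin²(Δλ/2) = 0.365360.
c = 2·atan2(√a, √(1−a)) = 1.29815 rad → d = 6371·c ≈ 8270.53 km.

8271 km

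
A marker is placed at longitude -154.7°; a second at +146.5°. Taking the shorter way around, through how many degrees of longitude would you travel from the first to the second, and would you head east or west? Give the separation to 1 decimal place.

Raw difference: 146.5 − -154.7 = 301.2°.
Normalise into (−180°, 180°]: 301.2° − 360° = -58.8°.
Negative ⇒ the second point lies to the west; separation 58.8°.

58.8° west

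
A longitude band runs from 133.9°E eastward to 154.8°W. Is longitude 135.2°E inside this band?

Band width going east from +133.9° to -154.8°: ((-154.8 − 133.9) mod 360) = 71.3°.
Offset of +135.2° east of the west edge: ((135.2 − 133.9) mod 360) = 1.3°.
1.3° ≤ 71.3° ⇒ inside.

Yes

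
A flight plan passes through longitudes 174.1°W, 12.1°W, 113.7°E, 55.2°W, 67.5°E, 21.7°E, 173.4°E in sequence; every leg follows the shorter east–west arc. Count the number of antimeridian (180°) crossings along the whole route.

0

Leg 1: -174.1° → -12.1°, shortest Δλ = 162.0° (east) — does not cross 180°.
Leg 2: -12.1° → +113.7°, shortest Δλ = 125.8° (east) — does not cross 180°.
Leg 3: +113.7° → -55.2°, shortest Δλ = -168.9° (west) — does not cross 180°.
Leg 4: -55.2° → +67.5°, shortest Δλ = 122.7° (east) — does not cross 180°.
Leg 5: +67.5° → +21.7°, shortest Δλ = -45.8° (west) — does not cross 180°.
Leg 6: +21.7° → +173.4°, shortest Δλ = 151.7° (east) — does not cross 180°.
Total crossings: 0.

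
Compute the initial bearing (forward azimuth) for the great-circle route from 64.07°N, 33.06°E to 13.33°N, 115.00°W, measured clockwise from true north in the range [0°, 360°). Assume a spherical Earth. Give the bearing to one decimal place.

Δλ = -115.00 − 33.06 = -148.06°.
θ = atan2( sin Δλ · cos φ₂ , cos φ₁ · sin φ₂ − sin φ₁ · cos φ₂ · cos Δλ )
  = atan2(-0.51478, 0.84343) = -31.397° → normalised to [0°, 360°): 328.603°.

328.6°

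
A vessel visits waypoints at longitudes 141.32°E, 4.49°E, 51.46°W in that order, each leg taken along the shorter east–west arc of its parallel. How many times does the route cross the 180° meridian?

0

Leg 1: +141.32° → +4.49°, shortest Δλ = -136.83° (west) — does not cross 180°.
Leg 2: +4.49° → -51.46°, shortest Δλ = -55.95° (west) — does not cross 180°.
Total crossings: 0.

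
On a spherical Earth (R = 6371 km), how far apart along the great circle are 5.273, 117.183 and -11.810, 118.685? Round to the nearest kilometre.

1907 km

Δλ = 118.685 − 117.183 = 1.502°.
Δφ = -11.810 − 5.273 = -17.083°.
a = sin²(Δφ/2) + cos φ₁ · cos φ₂ · sin²(Δλ/2) = 0.022227.
c = 2·atan2(√a, √(1−a)) = 0.29929 rad → d = 6371·c ≈ 1906.79 km.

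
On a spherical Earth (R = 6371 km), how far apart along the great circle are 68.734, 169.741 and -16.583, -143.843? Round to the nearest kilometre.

Δλ = -143.843 − 169.741 = -313.584°; wrapped into (−180°, 180°]: 46.416°.
Δφ = -16.583 − 68.734 = -85.317°.
a = sin²(Δφ/2) + cos φ₁ · cos φ₂ · sin²(Δλ/2) = 0.513160.
c = 2·atan2(√a, √(1−a)) = 1.59712 rad → d = 6371·c ≈ 10175.25 km.

10175 km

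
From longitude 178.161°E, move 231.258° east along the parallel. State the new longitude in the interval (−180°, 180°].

Start at +178.161°; shift +231.258° → +409.419°.
+409.419° lies outside (−180°, 180°]; subtract 360° → +49.419°.

49.419°E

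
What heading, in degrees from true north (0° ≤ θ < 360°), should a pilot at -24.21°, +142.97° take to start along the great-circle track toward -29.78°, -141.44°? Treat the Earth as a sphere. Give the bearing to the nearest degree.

Δλ = -141.44 − 142.97 = -284.41°; wrapped into (−180°, 180°]: 75.59°.
θ = atan2( sin Δλ · cos φ₂ , cos φ₁ · sin φ₂ − sin φ₁ · cos φ₂ · cos Δλ )
  = atan2(0.84063, -0.36441) = 113.437° → normalised to [0°, 360°): 113.437°.

113°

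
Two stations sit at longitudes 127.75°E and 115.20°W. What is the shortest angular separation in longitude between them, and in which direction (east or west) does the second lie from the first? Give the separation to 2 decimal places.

117.05° east

Raw difference: -115.20 − 127.75 = -242.95°.
Normalise into (−180°, 180°]: -242.95° + 360° = 117.05°.
Positive ⇒ the second point lies to the east; separation 117.05°.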